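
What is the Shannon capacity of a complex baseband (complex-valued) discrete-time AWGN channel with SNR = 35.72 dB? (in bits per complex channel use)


SNR_linear = 10^(35.72/10) = 3732.5016; C = log2(1 + SNR_linear) = log2(1 + 3732.5016) = 11.8663

11.8663 bits/channel use


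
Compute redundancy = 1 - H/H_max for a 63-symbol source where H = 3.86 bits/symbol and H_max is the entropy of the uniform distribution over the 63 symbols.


H_max = log2(K) = log2(63) = 5.9773 bits/symbol. Redundancy = 1 - H/H_max = 1 - 3.86/5.9773 = 1 - 0.6458 = 0.3542

0.3542


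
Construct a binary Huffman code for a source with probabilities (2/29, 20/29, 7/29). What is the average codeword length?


Huffman construction (repeatedly merge the two least-probable nodes; each merge adds 1 bit to every symbol beneath it): 2/29 + 7/29 = 9/29; 9/29 + 20/29 = 1. Resulting codeword lengths (in the order the probabilities were given): (2, 1, 2). L_avg = sum(p_i * l_i) = 2/29*2 + 20/29*1 + 7/29*2 = 38/29 = 1.3103

1.3103 bits


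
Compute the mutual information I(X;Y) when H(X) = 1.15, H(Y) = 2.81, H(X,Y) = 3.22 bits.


I(X;Y) = H(X) + H(Y) - H(X,Y) = 1.15 + 2.81 - 3.22 = 0.74

0.74 bits


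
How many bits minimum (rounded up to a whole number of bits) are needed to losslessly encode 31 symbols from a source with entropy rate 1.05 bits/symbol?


Minimum bits >= n * H = 31 * 1.05 = 32.55, rounded up to a whole number of bits = 33

33 bits


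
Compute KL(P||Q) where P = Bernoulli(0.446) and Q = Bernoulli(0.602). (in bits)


KL = p*log2(p/q) + (1-p)*log2((1-p)/(1-q)) = 0.446*log2(0.446/0.602) + 0.554*log2(0.554/0.398) = 0.0713

0.0713 bits


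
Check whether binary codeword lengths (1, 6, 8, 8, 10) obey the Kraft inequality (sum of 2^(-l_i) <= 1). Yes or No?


Kraft sum = sum(2^(-l_i)) = 0.5244, need <= 1. Result: satisfied (a binary prefix-free code with these lengths exists)

Yes


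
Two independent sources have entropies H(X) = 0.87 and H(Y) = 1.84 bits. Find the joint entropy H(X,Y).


For independent variables, H(X,Y) = H(X) + H(Y) = 0.87 + 1.84 = 2.71

2.71 bits


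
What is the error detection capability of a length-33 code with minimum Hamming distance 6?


Detection capability = d_min - 1 = 6 - 1 = 5

5 errors


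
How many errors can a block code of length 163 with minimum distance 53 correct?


Correction capability = floor((d-1)/2) = floor((53-1)/2) = 26

26 errors


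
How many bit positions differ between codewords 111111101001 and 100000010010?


Count differing positions: . ^ ^ ^ ^ ^ ^ ^ ^ . ^ ^ = 10 differences

10


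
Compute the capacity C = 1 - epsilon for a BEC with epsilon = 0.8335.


C = 1 - epsilon = 1 - 0.8335 = 0.1665

0.1665 bits


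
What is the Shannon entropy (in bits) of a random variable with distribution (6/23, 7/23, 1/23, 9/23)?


H = -sum(p_i * log2(p_i)). Terms: -(6/23)*log2(6/23) = 0.505722; -(7/23)*log2(7/23) = 0.522324; -(1/23)*log2(1/23) = 0.196677; -(9/23)*log2(9/23) = 0.529684. H = 0.505722 + 0.522324 + 0.196677 + 0.529684 = 1.7544

1.7544 bits


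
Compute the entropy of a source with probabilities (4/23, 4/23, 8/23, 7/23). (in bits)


H = -sum(p_i * log2(p_i)). Terms: -(4/23)*log2(4/23) = 0.438880; -(4/23)*log2(4/23) = 0.438880; -(8/23)*log2(8/23) = 0.529935; -(7/23)*log2(7/23) = 0.522324. H = 0.438880 + 0.438880 + 0.529935 + 0.522324 = 1.93

1.93 bits


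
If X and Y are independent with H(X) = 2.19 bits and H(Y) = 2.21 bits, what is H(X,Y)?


For independent variables, H(X,Y) = H(X) + H(Y) = 2.19 + 2.21 = 4.4

4.4 bits


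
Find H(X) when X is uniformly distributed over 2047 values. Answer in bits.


H = log2(n) = log2(2047) = 10.9993

10.9993 bits


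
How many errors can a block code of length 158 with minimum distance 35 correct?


Correction capability = floor((d-1)/2) = floor((35-1)/2) = 17

17 errors


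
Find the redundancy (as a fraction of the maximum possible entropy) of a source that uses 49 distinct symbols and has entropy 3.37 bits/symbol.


H_max = log2(K) = log2(49) = 5.6147 bits/symbol. Redundancy = 1 - H/H_max = 1 - 3.37/5.6147 = 1 - 0.6002 = 0.3998

0.3998


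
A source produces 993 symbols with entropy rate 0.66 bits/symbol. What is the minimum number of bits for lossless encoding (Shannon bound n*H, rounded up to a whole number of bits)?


Minimum bits >= n * H = 993 * 0.66 = 655.38, rounded up to a whole number of bits = 656

656 bits


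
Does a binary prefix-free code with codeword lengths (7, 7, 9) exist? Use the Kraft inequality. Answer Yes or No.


Kraft sum = sum(2^(-l_i)) = 0.0176, need <= 1. Result: satisfied (a binary prefix-free code with these lengths exists)

Yes


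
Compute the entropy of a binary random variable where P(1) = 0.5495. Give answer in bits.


H = -p*log2(p) - (1-p)*log2(1-p). -0.5495*log2(0.5495) = 0.474663; -0.4505*log2(0.4505) = 0.518256. H = 0.474663 + 0.518256 = 0.9929

0.9929 bits


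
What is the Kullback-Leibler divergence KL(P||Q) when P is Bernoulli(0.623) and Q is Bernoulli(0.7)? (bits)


KL = p*log2(p/q) + (1-p)*log2((1-p)/(1-q)) = 0.623*log2(0.623/0.7) + 0.377*log2(0.377/0.3) = 0.0195

0.0195 bits


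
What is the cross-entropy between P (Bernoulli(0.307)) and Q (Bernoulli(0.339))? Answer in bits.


H(P,Q) = -p*log2(q) - (1-p)*log2(1-q). -0.307*log2(0.339) = 0.479117; -0.693*log2(0.661) = 0.413914. H(P,Q) = 0.479117 + 0.413914 = 0.893

0.893 bits


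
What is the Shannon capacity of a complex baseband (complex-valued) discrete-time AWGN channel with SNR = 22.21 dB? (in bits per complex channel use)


SNR_linear = 10^(22.21/10) = 166.3413; C = log2(1 + SNR_linear) = log2(1 + 166.3413) = 7.3866

7.3866 bits/channel use


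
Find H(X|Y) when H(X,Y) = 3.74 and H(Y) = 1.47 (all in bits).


H(X|Y) = H(X,Y) - H(Y) = 3.74 - 1.47 = 2.27

2.27 bits


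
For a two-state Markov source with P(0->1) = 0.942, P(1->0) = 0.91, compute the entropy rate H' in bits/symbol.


Stationary distribution: pi_0 = p10/(p01+p10) = 0.4914, pi_1 = 0.5086. Entropy rate H' = pi_0*H(p01) + pi_1*H(p10) = 0.4914*0.3195 + 0.5086*0.4365 = 0.379

0.379 bits/symbol


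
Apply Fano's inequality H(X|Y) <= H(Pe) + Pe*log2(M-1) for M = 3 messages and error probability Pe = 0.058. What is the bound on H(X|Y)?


H(Pe) = -Pe*log2(Pe) - (1-Pe)*log2(1-Pe) = -0.058*log2(0.058) - 0.942*log2(0.942) = 0.238253 + 0.081201 = 0.3195. Pe*log2(M-1) = 0.058*log2(2) = 0.058000. Bound = H(Pe) + Pe*log2(M-1) = 0.238253 + 0.081201 + 0.058000 = 0.3775

0.3775 bits


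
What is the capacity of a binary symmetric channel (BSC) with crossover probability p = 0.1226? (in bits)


H(p) = -p*log2(p) - (1-p)*log2(1-p) = -0.1226*log2(0.1226) - 0.8774*log2(0.8774) = 0.371229 + 0.165560 = 0.5368. C = 1 - H(p) = 1 - 0.5368 = 0.4632

0.4632 bits


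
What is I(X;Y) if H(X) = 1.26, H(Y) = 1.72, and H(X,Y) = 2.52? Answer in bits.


I(X;Y) = H(X) + H(Y) - H(X,Y) = 1.26 + 1.72 - 2.52 = 0.46

0.46 bits


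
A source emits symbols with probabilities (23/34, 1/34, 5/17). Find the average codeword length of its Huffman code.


Huffman construction (repeatedly merge the two least-probable nodes; each merge adds 1 bit to every symbol beneath it): 1/34 + 5/17 = 11/34; 11/34 + 23/34 = 1. Resulting codeword lengths (in the order the probabilities were given): (1, 2, 2). L_avg = sum(p_i * l_i) = 23/34*1 + 1/34*2 + 5/17*2 = 45/34 = 1.3235

1.3235 bits


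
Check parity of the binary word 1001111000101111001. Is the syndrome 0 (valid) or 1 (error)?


Syndrome = XOR of all bits = 1 XOR 0 XOR 0 XOR 1 XOR 1 XOR 1 XOR 1 XOR 0 XOR 0 XOR 0 XOR 1 XOR 0 XOR 1 XOR 1 XOR 1 XOR 1 XOR 0 XOR 0 XOR 1 = 1

1


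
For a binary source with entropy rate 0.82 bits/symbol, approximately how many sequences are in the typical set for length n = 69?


log2|A_typical| = nH = 69 * 0.82 = 56.58, so |A_typical| ~ 2^56.58 = 1.077e+17

1.077e+17


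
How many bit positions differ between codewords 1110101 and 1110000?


Count differing positions: . . . . ^ . ^ = 2 differences

2


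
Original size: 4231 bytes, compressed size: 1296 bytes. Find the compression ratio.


Ratio = original / compressed = 4231 / 1296 = 3.2647

3.2647


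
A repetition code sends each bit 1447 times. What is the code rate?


Rate = k/n = 1/1447

1/1447


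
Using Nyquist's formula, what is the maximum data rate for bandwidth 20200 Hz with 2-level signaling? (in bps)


Rate = 2 * B * log2(M) = 2 * 20200 * 1.0 = 40400.0

40400.0 bps


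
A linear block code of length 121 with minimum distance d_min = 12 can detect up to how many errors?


Detection capability = d_min - 1 = 12 - 1 = 11

11 errors


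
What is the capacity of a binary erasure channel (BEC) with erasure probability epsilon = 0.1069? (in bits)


C = 1 - epsilon = 1 - 0.1069 = 0.8931

0.8931 bits


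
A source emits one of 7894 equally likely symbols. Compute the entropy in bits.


H = log2(n) = log2(7894) = 12.9465

12.9465 bits


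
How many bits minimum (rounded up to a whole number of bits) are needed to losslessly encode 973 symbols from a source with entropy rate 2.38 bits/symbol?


Minimum bits >= n * H = 973 * 2.38 = 2315.74, rounded up to a whole number of bits = 2316

2316 bits


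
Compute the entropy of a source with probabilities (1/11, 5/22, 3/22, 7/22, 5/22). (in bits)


H = -sum(p_i * log2(p_i)). Terms: -(1/11)*log2(1/11) = 0.314494; -(5/22)*log2(5/22) = 0.485796; -(3/22)*log2(3/22) = 0.391973; -(7/22)*log2(7/22) = 0.525661; -(5/22)*log2(5/22) = 0.485796. H = 0.314494 + 0.485796 + 0.391973 + 0.525661 + 0.485796 = 2.2037

2.2037 bits


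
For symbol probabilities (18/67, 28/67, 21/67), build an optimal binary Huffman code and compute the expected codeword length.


Huffman construction (repeatedly merge the two least-probable nodes; each merge adds 1 bit to every symbol beneath it): 18/67 + 21/67 = 39/67; 28/67 + 39/67 = 1. Resulting codeword lengths (in the order the probabilities were given): (2, 1, 2). L_avg = sum(p_i * l_i) = 18/67*2 + 28/67*1 + 21/67*2 = 106/67 = 1.5821

1.5821 bits


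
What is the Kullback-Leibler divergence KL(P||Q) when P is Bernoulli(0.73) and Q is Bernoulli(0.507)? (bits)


KL = p*log2(p/q) + (1-p)*log2((1-p)/(1-q)) = 0.73*log2(0.73/0.507) + 0.27*log2(0.27/0.493) = 0.1494

0.1494 bits


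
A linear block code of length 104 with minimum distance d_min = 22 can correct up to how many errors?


Correction capability = floor((d-1)/2) = floor((22-1)/2) = 10

10 errors


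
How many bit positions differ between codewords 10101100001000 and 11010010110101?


Count differing positions: . ^ ^ ^ ^ ^ ^ . ^ ^ ^ ^ . ^ = 11 differences

11


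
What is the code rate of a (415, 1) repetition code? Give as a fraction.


Rate = k/n = 1/415

1/415


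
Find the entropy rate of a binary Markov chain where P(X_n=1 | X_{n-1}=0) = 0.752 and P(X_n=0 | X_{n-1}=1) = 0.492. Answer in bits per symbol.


Stationary distribution: pi_0 = p10/(p01+p10) = 0.3955, pi_1 = 0.6045. Entropy rate H' = pi_0*H(p01) + pi_1*H(p10) = 0.3955*0.8081 + 0.6045*0.9998 = 0.924

0.924 bits/symbol


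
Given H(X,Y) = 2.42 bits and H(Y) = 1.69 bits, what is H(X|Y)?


H(X|Y) = H(X,Y) - H(Y) = 2.42 - 1.69 = 0.73

0.73 bits


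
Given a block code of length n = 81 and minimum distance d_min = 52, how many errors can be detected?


Detection capability = d_min - 1 = 52 - 1 = 51

51 errors


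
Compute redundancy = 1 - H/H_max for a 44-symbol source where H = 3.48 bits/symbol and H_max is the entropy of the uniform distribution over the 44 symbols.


H_max = log2(K) = log2(44) = 5.4594 bits/symbol. Redundancy = 1 - H/H_max = 1 - 3.48/5.4594 = 1 - 0.6374 = 0.3626

0.3626


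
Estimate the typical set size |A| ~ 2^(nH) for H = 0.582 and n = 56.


log2|A_typical| = nH = 56 * 0.582 = 32.592, so |A_typical| ~ 2^32.592 = 6.474e+09

6.474e+09


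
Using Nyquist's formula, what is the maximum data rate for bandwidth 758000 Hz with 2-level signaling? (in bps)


Rate = 2 * B * log2(M) = 2 * 758000 * 1.0 = 1516000.0

1516000.0 bps


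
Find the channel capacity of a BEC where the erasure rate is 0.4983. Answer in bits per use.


C = 1 - epsilon = 1 - 0.4983 = 0.5017

0.5017 bits


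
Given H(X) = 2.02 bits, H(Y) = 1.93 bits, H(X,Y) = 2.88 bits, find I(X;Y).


I(X;Y) = H(X) + H(Y) - H(X,Y) = 2.02 + 1.93 - 2.88 = 1.07

1.07 bits


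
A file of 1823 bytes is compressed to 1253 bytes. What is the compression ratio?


Ratio = original / compressed = 1823 / 1253 = 1.4549

1.4549


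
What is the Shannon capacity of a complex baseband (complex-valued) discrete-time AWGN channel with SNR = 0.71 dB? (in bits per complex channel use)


SNR_linear = 10^(0.71/10) = 1.1776; C = log2(1 + SNR_linear) = log2(1 + 1.1776) = 1.1227

1.1227 bits/channel use


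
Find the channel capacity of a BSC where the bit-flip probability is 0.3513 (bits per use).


H(p) = -p*log2(p) - (1-p)*log2(1-p) = -0.3513*log2(0.3513) - 0.6487*log2(0.6487) = 0.530191 + 0.405033 = 0.9352. C = 1 - H(p) = 1 - 0.9352 = 0.0648

0.0648 bits


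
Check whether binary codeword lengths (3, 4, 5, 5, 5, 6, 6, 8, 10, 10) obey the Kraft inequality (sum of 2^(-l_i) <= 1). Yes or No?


Kraft sum = sum(2^(-l_i)) = 0.3184, need <= 1. Result: satisfied (a binary prefix-free code with these lengths exists)

Yes


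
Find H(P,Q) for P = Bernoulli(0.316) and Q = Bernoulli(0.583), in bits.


H(P,Q) = -p*log2(q) - (1-p)*log2(1-q). -0.316*log2(0.583) = 0.245985; -0.684*log2(0.417) = 0.863126. H(P,Q) = 0.245985 + 0.863126 = 1.1091

1.1091 bits


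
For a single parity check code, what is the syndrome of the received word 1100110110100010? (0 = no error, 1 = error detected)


Syndrome = XOR of all bits = 1 XOR 1 XOR 0 XOR 0 XOR 1 XOR 1 XOR 0 XOR 1 XOR 1 XOR 0 XOR 1 XOR 0 XOR 0 XOR 0 XOR 1 XOR 0 = 0

0


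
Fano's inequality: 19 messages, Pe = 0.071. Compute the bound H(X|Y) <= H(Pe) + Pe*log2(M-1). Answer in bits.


H(Pe) = -Pe*log2(Pe) - (1-Pe)*log2(1-Pe) = -0.071*log2(0.071) - 0.929*log2(0.929) = 0.270939 + 0.098706 = 0.3696. Pe*log2(M-1) = 0.071*log2(18) = 0.296065. Bound = H(Pe) + Pe*log2(M-1) = 0.270939 + 0.098706 + 0.296065 = 0.6657

0.6657 bits


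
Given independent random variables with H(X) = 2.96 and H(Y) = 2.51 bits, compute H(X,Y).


For independent variables, H(X,Y) = H(X) + H(Y) = 2.96 + 2.51 = 5.47

5.47 bits


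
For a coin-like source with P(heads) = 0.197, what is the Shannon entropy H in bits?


H = -p*log2(p) - (1-p)*log2(1-p). -0.197*log2(0.197) = 0.461715; -0.803*log2(0.803) = 0.254172. H = 0.461715 + 0.254172 = 0.7159

0.7159 bits


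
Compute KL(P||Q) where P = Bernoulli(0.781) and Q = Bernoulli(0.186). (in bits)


KL = p*log2(p/q) + (1-p)*log2((1-p)/(1-q)) = 0.781*log2(0.781/0.186) + 0.219*log2(0.219/0.814) = 1.2019

1.2019 bits


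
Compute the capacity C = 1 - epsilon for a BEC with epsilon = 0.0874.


C = 1 - epsilon = 1 - 0.0874 = 0.9126

0.9126 bits


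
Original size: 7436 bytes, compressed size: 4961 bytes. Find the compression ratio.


Ratio = original / compressed = 7436 / 4961 = 1.4989

1.4989


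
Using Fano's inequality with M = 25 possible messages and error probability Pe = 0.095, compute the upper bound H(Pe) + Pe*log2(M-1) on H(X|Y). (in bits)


H(Pe) = -Pe*log2(Pe) - (1-Pe)*log2(1-Pe) = -0.095*log2(0.095) - 0.905*log2(0.905) = 0.322613 + 0.130329 = 0.4529. Pe*log2(M-1) = 0.095*log2(24) = 0.435571. Bound = H(Pe) + Pe*log2(M-1) = 0.322613 + 0.130329 + 0.435571 = 0.8885

0.8885 bits


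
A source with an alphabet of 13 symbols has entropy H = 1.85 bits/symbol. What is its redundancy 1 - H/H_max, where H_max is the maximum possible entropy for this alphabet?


H_max = log2(K) = log2(13) = 3.7004 bits/symbol. Redundancy = 1 - H/H_max = 1 - 1.85/3.7004 = 1 - 0.4999 = 0.5001

0.5001


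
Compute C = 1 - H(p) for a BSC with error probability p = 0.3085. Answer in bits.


H(p) = -p*log2(p) - (1-p)*log2(1-p) = -0.3085*log2(0.3085) - 0.6915*log2(0.6915) = 0.523419 + 0.368016 = 0.8914. C = 1 - H(p) = 1 - 0.8914 = 0.1086

0.1086 bits


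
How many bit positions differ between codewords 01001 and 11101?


Count differing positions: ^ . ^ . . = 2 differences

2


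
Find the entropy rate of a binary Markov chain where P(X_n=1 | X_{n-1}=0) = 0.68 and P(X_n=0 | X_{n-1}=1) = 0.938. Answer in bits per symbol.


Stationary distribution: pi_0 = p10/(p01+p10) = 0.5797, pi_1 = 0.4203. Entropy rate H' = pi_0*H(p01) + pi_1*H(p10) = 0.5797*0.9044 + 0.4203*0.3353 = 0.6652

0.6652 bits/symbol


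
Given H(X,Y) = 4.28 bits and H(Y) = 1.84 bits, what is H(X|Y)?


H(X|Y) = H(X,Y) - H(Y) = 4.28 - 1.84 = 2.44

2.44 bits


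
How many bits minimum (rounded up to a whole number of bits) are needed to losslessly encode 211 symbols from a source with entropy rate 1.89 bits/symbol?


Minimum bits >= n * H = 211 * 1.89 = 398.79, rounded up to a whole number of bits = 399

399 bits


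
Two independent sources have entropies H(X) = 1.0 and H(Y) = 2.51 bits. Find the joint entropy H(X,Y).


For independent variables, H(X,Y) = H(X) + H(Y) = 1.0 + 2.51 = 3.51

3.51 bits


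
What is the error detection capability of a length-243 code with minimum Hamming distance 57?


Detection capability = d_min - 1 = 57 - 1 = 56

56 errors


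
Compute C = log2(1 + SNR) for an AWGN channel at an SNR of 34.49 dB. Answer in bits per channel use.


SNR_linear = 10^(34.49/10) = 2811.9008; C = log2(1 + SNR_linear) = log2(1 + 2811.9008) = 11.4578

11.4578 bits/channel use


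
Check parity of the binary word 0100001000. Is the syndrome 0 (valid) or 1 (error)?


Syndrome = XOR of all bits = 0 XOR 1 XOR 0 XOR 0 XOR 0 XOR 0 XOR 1 XOR 0 XOR 0 XOR 0 = 0

0


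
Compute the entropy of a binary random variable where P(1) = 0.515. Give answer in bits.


H = -p*log2(p) - (1-p)*log2(1-p). -0.515*log2(0.515) = 0.493038; -0.485*log2(0.485) = 0.506313. H = 0.493038 + 0.506313 = 0.9994

0.9994 bits


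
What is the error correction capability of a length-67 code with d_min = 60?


Correction capability = floor((d-1)/2) = floor((60-1)/2) = 29

29 errors


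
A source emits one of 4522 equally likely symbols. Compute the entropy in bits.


H = log2(n) = log2(4522) = 12.1427

12.1427 bits


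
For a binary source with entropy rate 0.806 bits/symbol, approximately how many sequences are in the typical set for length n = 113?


log2|A_typical| = nH = 113 * 0.806 = 91.078, so |A_typical| ~ 2^91.078 = 2.613e+27

2.613e+27


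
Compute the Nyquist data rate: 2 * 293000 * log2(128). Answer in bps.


Rate = 2 * B * log2(M) = 2 * 293000 * 7.0 = 4102000.0

4102000.0 bps


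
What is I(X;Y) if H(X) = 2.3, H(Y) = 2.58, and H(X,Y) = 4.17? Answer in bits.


I(X;Y) = H(X) + H(Y) - H(X,Y) = 2.3 + 2.58 - 4.17 = 0.71

0.71 bits


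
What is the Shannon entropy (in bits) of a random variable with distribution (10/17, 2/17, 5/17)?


H = -sum(p_i * log2(p_i)). Terms: -(10/17)*log2(10/17) = 0.450315; -(2/17)*log2(2/17) = 0.363231; -(5/17)*log2(5/17) = 0.519275. H = 0.450315 + 0.363231 + 0.519275 = 1.3328

1.3328 bits


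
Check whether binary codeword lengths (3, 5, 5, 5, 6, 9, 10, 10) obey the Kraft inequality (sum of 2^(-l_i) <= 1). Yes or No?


Kraft sum = sum(2^(-l_i)) = 0.2383, need <= 1. Result: satisfied (a binary prefix-free code with these lengths exists)

Yes


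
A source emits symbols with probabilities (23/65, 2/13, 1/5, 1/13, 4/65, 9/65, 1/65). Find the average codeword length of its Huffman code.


Huffman construction (repeatedly merge the two least-probable nodes; each merge adds 1 bit to every symbol beneath it): 1/65 + 4/65 = 1/13; 1/13 + 1/13 = 2/13; 9/65 + 2/13 = 19/65; 2/13 + 1/5 = 23/65; 19/65 + 23/65 = 42/65; 23/65 + 42/65 = 1. Resulting codeword lengths (in the order the probabilities were given): (2, 3, 2, 3, 4, 3, 4). L_avg = sum(p_i * l_i) = 23/65*2 + 2/13*3 + 1/5*2 + 1/13*3 + 4/65*4 + 9/65*3 + 1/65*4 = 164/65 = 2.5231

2.5231 bits


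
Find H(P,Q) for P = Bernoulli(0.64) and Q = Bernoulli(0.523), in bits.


H(P,Q) = -p*log2(q) - (1-p)*log2(1-q). -0.64*log2(0.523) = 0.598475; -0.36*log2(0.477) = 0.384458. H(P,Q) = 0.598475 + 0.384458 = 0.9829

0.9829 bits


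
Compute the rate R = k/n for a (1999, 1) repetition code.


Rate = k/n = 1/1999

1/1999


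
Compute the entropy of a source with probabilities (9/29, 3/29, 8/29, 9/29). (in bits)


H = -sum(p_i * log2(p_i)). Terms: -(9/29)*log2(9/29) = 0.523879; -(3/29)*log2(3/29) = 0.338588; -(8/29)*log2(8/29) = 0.512546; -(9/29)*log2(9/29) = 0.523879. H = 0.523879 + 0.338588 + 0.512546 + 0.523879 = 1.8989

1.8989 bits


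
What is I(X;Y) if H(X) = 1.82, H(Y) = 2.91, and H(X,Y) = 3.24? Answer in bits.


I(X;Y) = H(X) + H(Y) - H(X,Y) = 1.82 + 2.91 - 3.24 = 1.49

1.49 bits


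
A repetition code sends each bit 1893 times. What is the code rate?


Rate = k/n = 1/1893

1/1893


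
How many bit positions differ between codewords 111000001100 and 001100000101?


Count differing positions: ^ ^ . ^ . . . . ^ . . ^ = 5 differences

5


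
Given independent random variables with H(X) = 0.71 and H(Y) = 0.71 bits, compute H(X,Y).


For independent variables, H(X,Y) = H(X) + H(Y) = 0.71 + 0.71 = 1.42

1.42 bits


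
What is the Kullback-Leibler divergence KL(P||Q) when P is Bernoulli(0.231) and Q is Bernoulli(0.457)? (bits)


KL = p*log2(p/q) + (1-p)*log2((1-p)/(1-q)) = 0.231*log2(0.231/0.457) + 0.769*log2(0.769/0.543) = 0.1587

0.1587 bits


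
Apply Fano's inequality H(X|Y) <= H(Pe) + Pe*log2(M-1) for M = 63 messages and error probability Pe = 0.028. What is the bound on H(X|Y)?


H(Pe) = -Pe*log2(Pe) - (1-Pe)*log2(1-Pe) = -0.028*log2(0.028) - 0.972*log2(0.972) = 0.144436 + 0.039825 = 0.1843. Pe*log2(M-1) = 0.028*log2(62) = 0.166717. Bound = H(Pe) + Pe*log2(M-1) = 0.144436 + 0.039825 + 0.166717 = 0.351

0.351 bits


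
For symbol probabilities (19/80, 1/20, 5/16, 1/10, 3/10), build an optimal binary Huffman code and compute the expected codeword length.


Huffman construction (repeatedly merge the two least-probable nodes; each merge adds 1 bit to every symbol beneath it): 1/20 + 1/10 = 3/20; 3/20 + 19/80 = 31/80; 3/10 + 5/16 = 49/80; 31/80 + 49/80 = 1. Resulting codeword lengths (in the order the probabilities were given): (2, 3, 2, 3, 2). L_avg = sum(p_i * l_i) = 19/80*2 + 1/20*3 + 5/16*2 + 1/10*3 + 3/10*2 = 43/20 = 2.15

2.15 bits


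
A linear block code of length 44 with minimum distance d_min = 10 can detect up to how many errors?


Detection capability = d_min - 1 = 10 - 1 = 9

9 errors


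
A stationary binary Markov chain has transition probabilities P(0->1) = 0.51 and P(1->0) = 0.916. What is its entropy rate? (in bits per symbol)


Stationary distribution: pi_0 = p10/(p01+p10) = 0.6424, pi_1 = 0.3576. Entropy rate H' = pi_0*H(p01) + pi_1*H(p10) = 0.6424*0.9997 + 0.3576*0.4161 = 0.791

0.791 bits/symbol


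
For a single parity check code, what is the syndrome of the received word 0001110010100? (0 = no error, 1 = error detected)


Syndrome = XOR of all bits = 0 XOR 0 XOR 0 XOR 1 XOR 1 XOR 1 XOR 0 XOR 0 XOR 1 XOR 0 XOR 1 XOR 0 XOR 0 = 1

1


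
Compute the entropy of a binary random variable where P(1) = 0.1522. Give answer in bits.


H = -p*log2(p) - (1-p)*log2(1-p). -0.1522*log2(0.1522) = 0.413369; -0.8478*log2(0.8478) = 0.201949. H = 0.413369 + 0.201949 = 0.6153

0.6153 bits


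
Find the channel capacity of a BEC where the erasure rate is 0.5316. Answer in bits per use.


C = 1 - epsilon = 1 - 0.5316 = 0.4684

0.4684 bits


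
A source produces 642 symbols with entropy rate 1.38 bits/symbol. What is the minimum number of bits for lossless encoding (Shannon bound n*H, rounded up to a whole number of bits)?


Minimum bits >= n * H = 642 * 1.38 = 885.96, rounded up to a whole number of bits = 886

886 bits


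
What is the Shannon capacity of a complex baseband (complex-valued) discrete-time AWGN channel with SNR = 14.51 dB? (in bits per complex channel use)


SNR_linear = 10^(14.51/10) = 28.2488; C = log2(1 + SNR_linear) = log2(1 + 28.2488) = 4.8703

4.8703 bits/channel use


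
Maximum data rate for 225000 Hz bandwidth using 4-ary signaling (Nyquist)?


Rate = 2 * B * log2(M) = 2 * 225000 * 2.0 = 900000.0

900000.0 bps


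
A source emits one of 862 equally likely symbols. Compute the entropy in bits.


H = log2(n) = log2(862) = 9.7515

9.7515 bits


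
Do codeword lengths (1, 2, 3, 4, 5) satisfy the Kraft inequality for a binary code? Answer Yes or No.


Kraft sum = sum(2^(-l_i)) = 0.9688, need <= 1. Result: satisfied (a binary prefix-free code with these lengths exists)

Yes


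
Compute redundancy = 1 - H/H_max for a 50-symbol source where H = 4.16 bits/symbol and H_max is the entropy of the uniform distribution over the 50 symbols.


H_max = log2(K) = log2(50) = 5.6439 bits/symbol. Redundancy = 1 - H/H_max = 1 - 4.16/5.6439 = 1 - 0.7371 = 0.2629

0.2629


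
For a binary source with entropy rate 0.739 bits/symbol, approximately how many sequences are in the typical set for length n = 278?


log2|A_typical| = nH = 278 * 0.739 = 205.442, so |A_typical| ~ 2^205.442 = 6.986e+61

6.986e+61


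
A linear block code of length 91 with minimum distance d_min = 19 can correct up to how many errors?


Correction capability = floor((d-1)/2) = floor((19-1)/2) = 9

9 errors


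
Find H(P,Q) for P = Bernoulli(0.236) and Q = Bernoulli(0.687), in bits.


H(P,Q) = -p*log2(q) - (1-p)*log2(1-q). -0.236*log2(0.687) = 0.127822; -0.764*log2(0.313) = 1.280285. H(P,Q) = 0.127822 + 1.280285 = 1.4081

1.4081 bits


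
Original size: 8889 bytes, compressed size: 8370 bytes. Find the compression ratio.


Ratio = original / compressed = 8889 / 8370 = 1.062

1.062


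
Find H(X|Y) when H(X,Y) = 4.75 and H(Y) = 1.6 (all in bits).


H(X|Y) = H(X,Y) - H(Y) = 4.75 - 1.6 = 3.15

3.15 bits


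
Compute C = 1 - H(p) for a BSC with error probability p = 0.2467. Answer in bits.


H(p) = -p*log2(p) - (1-p)*log2(1-p) = -0.2467*log2(0.2467) - 0.7533*log2(0.7533) = 0.498129 + 0.307876 = 0.806. C = 1 - H(p) = 1 - 0.806 = 0.194

0.194 bits


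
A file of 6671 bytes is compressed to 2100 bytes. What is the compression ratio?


Ratio = original / compressed = 6671 / 2100 = 3.1767

3.1767


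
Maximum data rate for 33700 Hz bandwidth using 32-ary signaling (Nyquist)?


Rate = 2 * B * log2(M) = 2 * 33700 * 5.0 = 337000.0

337000.0 bps


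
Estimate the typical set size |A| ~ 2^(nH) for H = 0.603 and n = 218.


log2|A_typical| = nH = 218 * 0.603 = 131.454, so |A_typical| ~ 2^131.454 = 3.729e+39

3.729e+39


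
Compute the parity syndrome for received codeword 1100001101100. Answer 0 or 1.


Syndrome = XOR of all bits = 1 XOR 1 XOR 0 XOR 0 XOR 0 XOR 0 XOR 1 XOR 1 XOR 0 XOR 1 XOR 1 XOR 0 XOR 0 = 0

0


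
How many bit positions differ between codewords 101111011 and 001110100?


Count differing positions: ^ . . . . ^ ^ ^ ^ = 5 differences

5


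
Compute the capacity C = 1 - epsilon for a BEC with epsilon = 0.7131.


C = 1 - epsilon = 1 - 0.7131 = 0.2869

0.2869 bits


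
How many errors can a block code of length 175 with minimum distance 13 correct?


Correction capability = floor((d-1)/2) = floor((13-1)/2) = 6

6 errors


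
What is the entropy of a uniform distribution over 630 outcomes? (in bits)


H = log2(n) = log2(630) = 9.2992

9.2992 bits


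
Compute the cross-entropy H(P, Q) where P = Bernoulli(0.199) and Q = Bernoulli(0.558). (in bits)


H(P,Q) = -p*log2(q) - (1-p)*log2(1-q). -0.199*log2(0.558) = 0.167491; -0.801*log2(0.442) = 0.943483. H(P,Q) = 0.167491 + 0.943483 = 1.111

1.111 bits


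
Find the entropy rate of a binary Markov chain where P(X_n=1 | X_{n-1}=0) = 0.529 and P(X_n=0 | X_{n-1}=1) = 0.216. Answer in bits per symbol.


Stationary distribution: pi_0 = p10/(p01+p10) = 0.2899, pi_1 = 0.7101. Entropy rate H' = pi_0*H(p01) + pi_1*H(p10) = 0.2899*0.9976 + 0.7101*0.7528 = 0.8238

0.8238 bits/symbol


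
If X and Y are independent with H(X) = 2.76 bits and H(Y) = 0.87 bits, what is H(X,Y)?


For independent variables, H(X,Y) = H(X) + H(Y) = 2.76 + 0.87 = 3.63

3.63 bits


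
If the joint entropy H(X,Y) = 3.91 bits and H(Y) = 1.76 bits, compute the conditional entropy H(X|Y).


H(X|Y) = H(X,Y) - H(Y) = 3.91 - 1.76 = 2.15

2.15 bits


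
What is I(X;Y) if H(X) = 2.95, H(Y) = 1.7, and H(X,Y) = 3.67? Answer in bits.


I(X;Y) = H(X) + H(Y) - H(X,Y) = 2.95 + 1.7 - 3.67 = 0.98

0.98 bits


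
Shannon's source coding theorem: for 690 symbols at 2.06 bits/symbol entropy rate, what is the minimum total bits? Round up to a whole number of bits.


Minimum bits >= n * H = 690 * 2.06 = 1421.4, rounded up to a whole number of bits = 1422

1422 bits


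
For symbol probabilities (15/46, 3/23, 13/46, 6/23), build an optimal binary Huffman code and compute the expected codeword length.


Huffman construction (repeatedly merge the two least-probable nodes; each merge adds 1 bit to every symbol beneath it): 3/23 + 6/23 = 9/23; 13/46 + 15/46 = 14/23; 9/23 + 14/23 = 1. Resulting codeword lengths (in the order the probabilities were given): (2, 2, 2, 2). L_avg = sum(p_i * l_i) = 15/46*2 + 3/23*2 + 13/46*2 + 6/23*2 = 2

2.0 bits


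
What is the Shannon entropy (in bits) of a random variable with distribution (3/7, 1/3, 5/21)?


H = -sum(p_i * log2(p_i)). Terms: -(3/7)*log2(3/7) = 0.523882; -(1/3)*log2(1/3) = 0.528321; -(5/21)*log2(5/21) = 0.492950. H = 0.523882 + 0.528321 + 0.492950 = 1.5452

1.5452 bits


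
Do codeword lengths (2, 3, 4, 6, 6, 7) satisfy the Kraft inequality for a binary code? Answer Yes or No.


Kraft sum = sum(2^(-l_i)) = 0.4766, need <= 1. Result: satisfied (a binary prefix-free code with these lengths exists)

Yes


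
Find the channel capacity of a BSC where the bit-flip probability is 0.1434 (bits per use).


H(p) = -p*log2(p) - (1-p)*log2(1-p) = -0.1434*log2(0.1434) - 0.8566*log2(0.8566) = 0.401790 + 0.191284 = 0.5931. C = 1 - H(p) = 1 - 0.5931 = 0.4069

0.4069 bits


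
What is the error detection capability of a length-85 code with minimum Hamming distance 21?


Detection capability = d_min - 1 = 21 - 1 = 20

20 errors


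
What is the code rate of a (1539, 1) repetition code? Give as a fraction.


Rate = k/n = 1/1539

1/1539


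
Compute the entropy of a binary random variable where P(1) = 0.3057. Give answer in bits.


H = -p*log2(p) - (1-p)*log2(1-p). -0.3057*log2(0.3057) = 0.522689; -0.6943*log2(0.6943) = 0.365458. H = 0.522689 + 0.365458 = 0.8881

0.8881 bits


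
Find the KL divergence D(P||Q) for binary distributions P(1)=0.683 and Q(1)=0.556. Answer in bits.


KL = p*log2(p/q) + (1-p)*log2((1-p)/(1-q)) = 0.683*log2(0.683/0.556) + 0.317*log2(0.317/0.444) = 0.0486

0.0486 bits


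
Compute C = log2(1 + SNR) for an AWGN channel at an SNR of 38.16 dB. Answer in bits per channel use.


SNR_linear = 10^(38.16/10) = 6546.3617; C = log2(1 + SNR_linear) = log2(1 + 6546.3617) = 12.6767

12.6767 bits/channel use


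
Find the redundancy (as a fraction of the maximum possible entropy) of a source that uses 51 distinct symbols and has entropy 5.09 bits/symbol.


H_max = log2(K) = log2(51) = 5.6724 bits/symbol. Redundancy = 1 - H/H_max = 1 - 5.09/5.6724 = 1 - 0.8973 = 0.1027

0.1027


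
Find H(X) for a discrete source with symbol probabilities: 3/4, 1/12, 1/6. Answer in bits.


H = -sum(p_i * log2(p_i)). Terms: -(3/4)*log2(3/4) = 0.311278; -(1/12)*log2(1/12) = 0.298747; -(1/6)*log2(1/6) = 0.430827. H = 0.311278 + 0.298747 + 0.430827 = 1.0409

1.0409 bits


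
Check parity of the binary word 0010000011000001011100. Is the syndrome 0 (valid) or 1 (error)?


Syndrome = XOR of all bits = 0 XOR 0 XOR 1 XOR 0 XOR 0 XOR 0 XOR 0 XOR 0 XOR 1 XOR 1 XOR 0 XOR 0 XOR 0 XOR 0 XOR 0 XOR 1 XOR 0 XOR 1 XOR 1 XOR 1 XOR 0 XOR 0 = 1

1


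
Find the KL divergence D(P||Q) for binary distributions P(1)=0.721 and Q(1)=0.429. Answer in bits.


KL = p*log2(p/q) + (1-p)*log2((1-p)/(1-q)) = 0.721*log2(0.721/0.429) + 0.279*log2(0.279/0.571) = 0.2518

0.2518 bits


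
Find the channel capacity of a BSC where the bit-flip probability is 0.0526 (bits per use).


H(p) = -p*log2(p) - (1-p)*log2(1-p) = -0.0526*log2(0.0526) - 0.9474*log2(0.9474) = 0.223487 + 0.073854 = 0.2973. C = 1 - H(p) = 1 - 0.2973 = 0.7027

0.7027 bits


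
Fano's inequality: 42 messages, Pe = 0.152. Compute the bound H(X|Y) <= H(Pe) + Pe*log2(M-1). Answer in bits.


H(Pe) = -Pe*log2(Pe) - (1-Pe)*log2(1-Pe) = -0.152*log2(0.152) - 0.848*log2(0.848) = 0.413114 + 0.201709 = 0.6148. Pe*log2(M-1) = 0.152*log2(41) = 0.814348. Bound = H(Pe) + Pe*log2(M-1) = 0.413114 + 0.201709 + 0.814348 = 1.4292

1.4292 bits


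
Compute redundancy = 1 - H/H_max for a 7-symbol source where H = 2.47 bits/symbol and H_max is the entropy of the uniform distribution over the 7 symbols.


H_max = log2(K) = log2(7) = 2.8074 bits/symbol. Redundancy = 1 - H/H_max = 1 - 2.47/2.8074 = 1 - 0.8798 = 0.1202

0.1202


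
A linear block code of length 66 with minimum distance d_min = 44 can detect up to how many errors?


Detection capability = d_min - 1 = 44 - 1 = 43

43 errors


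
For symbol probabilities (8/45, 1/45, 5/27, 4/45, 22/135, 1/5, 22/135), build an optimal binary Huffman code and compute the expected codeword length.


Huffman construction (repeatedly merge the two least-probable nodes; each merge adds 1 bit to every symbol beneath it): 1/45 + 4/45 = 1/9; 1/9 + 22/135 = 37/135; 22/135 + 8/45 = 46/135; 5/27 + 1/5 = 52/135; 37/135 + 46/135 = 83/135; 52/135 + 83/135 = 1. Resulting codeword lengths (in the order the probabilities were given): (3, 4, 2, 4, 3, 2, 3). L_avg = sum(p_i * l_i) = 8/45*3 + 1/45*4 + 5/27*2 + 4/45*4 + 22/135*3 + 1/5*2 + 22/135*3 = 368/135 = 2.7259

2.7259 bits


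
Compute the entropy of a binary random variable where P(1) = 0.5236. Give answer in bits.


H = -p*log2(p) - (1-p)*log2(1-p). -0.5236*log2(0.5236) = 0.488761; -0.4764*log2(0.4764) = 0.509631. H = 0.488761 + 0.509631 = 0.9984

0.9984 bits


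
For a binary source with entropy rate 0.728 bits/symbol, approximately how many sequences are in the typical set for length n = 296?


log2|A_typical| = nH = 296 * 0.728 = 215.488, so |A_typical| ~ 2^215.488 = 7.385e+64

7.385e+64


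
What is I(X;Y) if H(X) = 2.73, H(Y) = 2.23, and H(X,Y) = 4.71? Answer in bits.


I(X;Y) = H(X) + H(Y) - H(X,Y) = 2.73 + 2.23 - 4.71 = 0.25

0.25 bits


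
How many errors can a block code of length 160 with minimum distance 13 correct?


Correction capability = floor((d-1)/2) = floor((13-1)/2) = 6

6 errors


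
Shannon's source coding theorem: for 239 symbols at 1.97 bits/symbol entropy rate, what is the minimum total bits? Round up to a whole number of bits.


Minimum bits >= n * H = 239 * 1.97 = 470.83, rounded up to a whole number of bits = 471

471 bits


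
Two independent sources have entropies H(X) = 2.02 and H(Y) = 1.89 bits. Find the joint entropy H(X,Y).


For independent variables, H(X,Y) = H(X) + H(Y) = 2.02 + 1.89 = 3.91

3.91 bits


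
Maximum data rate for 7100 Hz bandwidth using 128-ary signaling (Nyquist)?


Rate = 2 * B * log2(M) = 2 * 7100 * 7.0 = 99400.0

99400.0 bps


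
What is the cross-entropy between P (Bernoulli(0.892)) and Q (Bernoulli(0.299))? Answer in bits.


H(P,Q) = -p*log2(q) - (1-p)*log2(1-q). -0.892*log2(0.299) = 1.553670; -0.108*log2(0.701) = 0.055351. H(P,Q) = 1.553670 + 0.055351 = 1.609

1.609 bits


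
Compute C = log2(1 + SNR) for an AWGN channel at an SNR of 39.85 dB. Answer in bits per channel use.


SNR_linear = 10^(39.85/10) = 9660.5088; C = log2(1 + SNR_linear) = log2(1 + 9660.5088) = 13.238

13.238 bits/channel use


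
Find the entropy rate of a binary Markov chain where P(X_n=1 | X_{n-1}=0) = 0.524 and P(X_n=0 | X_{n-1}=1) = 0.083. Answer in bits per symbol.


Stationary distribution: pi_0 = p10/(p01+p10) = 0.1367, pi_1 = 0.8633. Entropy rate H' = pi_0*H(p01) + pi_1*H(p10) = 0.1367*0.9983 + 0.8633*0.4127 = 0.4927

0.4927 bits/symbol


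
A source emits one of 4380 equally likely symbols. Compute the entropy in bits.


H = log2(n) = log2(4380) = 12.0967

12.0967 bits


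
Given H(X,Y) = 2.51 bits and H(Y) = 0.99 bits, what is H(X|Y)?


H(X|Y) = H(X,Y) - H(Y) = 2.51 - 0.99 = 1.52

1.52 bits


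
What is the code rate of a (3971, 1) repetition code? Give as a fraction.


Rate = k/n = 1/3971

1/3971


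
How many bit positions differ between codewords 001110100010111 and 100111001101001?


Count differing positions: ^ . ^ . . ^ ^ . ^ ^ ^ ^ ^ ^ . = 10 differences

10


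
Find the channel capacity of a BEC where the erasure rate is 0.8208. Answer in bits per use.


C = 1 - epsilon = 1 - 0.8208 = 0.1792

0.1792 bits


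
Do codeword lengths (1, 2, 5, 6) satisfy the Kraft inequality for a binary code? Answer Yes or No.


Kraft sum = sum(2^(-l_i)) = 0.7969, need <= 1. Result: satisfied (a binary prefix-free code with these lengths exists)

Yes


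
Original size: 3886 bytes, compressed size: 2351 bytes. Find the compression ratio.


Ratio = original / compressed = 3886 / 2351 = 1.6529

1.6529


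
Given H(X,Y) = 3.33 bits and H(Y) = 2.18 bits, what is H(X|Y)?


H(X|Y) = H(X,Y) - H(Y) = 3.33 - 2.18 = 1.15

1.15 bits


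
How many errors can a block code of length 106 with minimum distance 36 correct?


Correction capability = floor((d-1)/2) = floor((36-1)/2) = 17

17 errors


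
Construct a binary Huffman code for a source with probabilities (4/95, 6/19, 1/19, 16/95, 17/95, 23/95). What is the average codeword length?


Huffman construction (repeatedly merge the two least-probable nodes; each merge adds 1 bit to every symbol beneath it): 4/95 + 1/19 = 9/95; 9/95 + 16/95 = 5/19; 17/95 + 23/95 = 8/19; 5/19 + 6/19 = 11/19; 8/19 + 11/19 = 1. Resulting codeword lengths (in the order the probabilities were given): (4, 2, 4, 3, 2, 2). L_avg = sum(p_i * l_i) = 4/95*4 + 6/19*2 + 1/19*4 + 16/95*3 + 17/95*2 + 23/95*2 = 224/95 = 2.3579

2.3579 bits


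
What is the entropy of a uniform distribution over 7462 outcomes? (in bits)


H = log2(n) = log2(7462) = 12.8653

12.8653 bits


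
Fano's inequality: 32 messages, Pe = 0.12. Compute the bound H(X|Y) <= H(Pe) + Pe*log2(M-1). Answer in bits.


H(Pe) = -Pe*log2(Pe) - (1-Pe)*log2(1-Pe) = -0.12*log2(0.12) - 0.88*log2(0.88) = 0.367067 + 0.162294 = 0.5294. Pe*log2(M-1) = 0.12*log2(31) = 0.594504. Bound = H(Pe) + Pe*log2(M-1) = 0.367067 + 0.162294 + 0.594504 = 1.1239

1.1239 bits


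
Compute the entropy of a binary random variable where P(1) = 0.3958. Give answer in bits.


H = -p*log2(p) - (1-p)*log2(1-p). -0.3958*log2(0.3958) = 0.529247; -0.6042*log2(0.6042) = 0.439194. H = 0.529247 + 0.439194 = 0.9684

0.9684 bits


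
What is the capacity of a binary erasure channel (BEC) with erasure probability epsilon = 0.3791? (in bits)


C = 1 - epsilon = 1 - 0.3791 = 0.6209

0.6209 bits


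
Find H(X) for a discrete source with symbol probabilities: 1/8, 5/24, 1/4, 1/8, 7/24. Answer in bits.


H = -sum(p_i * log2(p_i)). Terms: -(1/8)*log2(1/8) = 0.375000; -(5/24)*log2(5/24) = 0.471466; -(1/4)*log2(1/4) = 0.500000; -(1/8)*log2(1/8) = 0.375000; -(7/24)*log2(7/24) = 0.518469. H = 0.375000 + 0.471466 + 0.500000 + 0.375000 + 0.518469 = 2.2399

2.2399 bits


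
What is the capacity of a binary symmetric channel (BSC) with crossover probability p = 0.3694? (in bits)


H(p) = -p*log2(p) - (1-p)*log2(1-p) = -0.3694*log2(0.3694) - 0.6306*log2(0.6306) = 0.530733 + 0.419477 = 0.9502. C = 1 - H(p) = 1 - 0.9502 = 0.0498

0.0498 bits
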